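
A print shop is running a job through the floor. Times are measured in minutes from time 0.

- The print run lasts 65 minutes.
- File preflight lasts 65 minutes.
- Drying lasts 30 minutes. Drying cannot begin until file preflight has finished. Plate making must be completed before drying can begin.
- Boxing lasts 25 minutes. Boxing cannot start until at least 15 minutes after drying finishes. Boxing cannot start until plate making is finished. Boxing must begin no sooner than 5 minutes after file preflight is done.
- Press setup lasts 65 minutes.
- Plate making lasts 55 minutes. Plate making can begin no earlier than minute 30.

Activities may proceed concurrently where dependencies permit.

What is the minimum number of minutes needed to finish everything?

The print run can start immediately at minute 0; it finishes at minute 65.
Press setup has no prerequisites, so it starts at minute 0 and finishes at minute 65.
Plate making cannot begin until its own release at minute 30. It runs from minute 30 to 30 + 55 = minute 85.
File preflight can start immediately at minute 0; it finishes at minute 65.
Drying needs all of file preflight (finishes minute 65); plate making (finishes minute 85). That puts its earliest start at minute 85; it finishes at 85 + 30 = minute 115.
Boxing has to wait for drying (finishes minute 115, plus 15-minute gap → minute 130); plate making (finishes minute 85); file preflight (finishes minute 65, plus 5-minute gap → minute 70). The latest of these is minute 130, so boxing runs minute 130 to 130 + 25 = minute 155.
All tasks are finished once the last one completes. Finish times: File preflight at 65, Plate making at 85, Press setup at 65, The print run at 65, Drying at 115, Boxing at 155. The latest is minute 155.

155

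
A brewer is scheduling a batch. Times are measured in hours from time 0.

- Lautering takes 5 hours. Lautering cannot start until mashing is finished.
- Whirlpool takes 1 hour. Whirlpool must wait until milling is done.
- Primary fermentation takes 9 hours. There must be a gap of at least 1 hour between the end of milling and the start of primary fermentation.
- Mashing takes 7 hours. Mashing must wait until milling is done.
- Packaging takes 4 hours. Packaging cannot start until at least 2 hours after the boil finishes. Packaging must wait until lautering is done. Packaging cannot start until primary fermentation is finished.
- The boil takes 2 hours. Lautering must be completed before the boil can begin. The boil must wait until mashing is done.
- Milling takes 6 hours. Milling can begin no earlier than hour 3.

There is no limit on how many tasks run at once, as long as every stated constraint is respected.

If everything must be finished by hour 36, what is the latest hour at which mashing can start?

16

Packaging must finish by hour 36; it takes 4 hours, so it must start by 36 − 4 = hour 32.
Since packaging (must start by hour 32, minus 2-hour gap → hour 30) depends on it, the boil must finish by hour 30. Backing off its 2-hour duration gives a latest start of hour 28.
For lautering: the boil (must start by hour 28); packaging (must start by hour 32). The most restrictive is hour 28; with a 5-hour duration, lautering must start by hour 23.
Mashing feeds lautering (must start by hour 23); the boil (must start by hour 28). Taking the minimum, mashing must finish by hour 23 and start by 23 − 7 = hour 16.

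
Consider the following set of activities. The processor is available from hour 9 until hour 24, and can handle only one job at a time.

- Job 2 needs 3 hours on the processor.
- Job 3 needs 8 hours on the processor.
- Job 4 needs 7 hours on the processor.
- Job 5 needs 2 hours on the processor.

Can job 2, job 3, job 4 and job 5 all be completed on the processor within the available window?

The processor window is 24 − 9 = 15 hours.
Running back to back, the jobs need 3 + 8 + 7 + 2 = 20 hours on the processor.
Since 20 > 15, they cannot all fit.

No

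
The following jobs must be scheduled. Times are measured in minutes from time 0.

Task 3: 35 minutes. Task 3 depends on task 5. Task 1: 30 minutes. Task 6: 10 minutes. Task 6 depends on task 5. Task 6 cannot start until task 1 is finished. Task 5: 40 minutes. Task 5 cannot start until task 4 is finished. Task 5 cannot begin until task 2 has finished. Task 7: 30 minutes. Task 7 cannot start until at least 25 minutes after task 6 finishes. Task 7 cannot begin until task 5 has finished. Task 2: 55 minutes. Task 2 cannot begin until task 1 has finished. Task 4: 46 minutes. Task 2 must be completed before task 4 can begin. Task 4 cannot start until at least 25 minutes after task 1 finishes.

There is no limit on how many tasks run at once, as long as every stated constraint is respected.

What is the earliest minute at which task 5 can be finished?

171

Nothing blocks task 1, so it runs from minute 0 to minute 30.
Task 2 cannot begin until task 1 (finishes minute 30). It runs from minute 30 to 30 + 55 = minute 85.
Task 4 cannot start until task 2 (finishes minute 85); task 1 (finishes minute 30, plus 25-minute gap → minute 55). The controlling bound is minute 85, so task 4 finishes at 85 + 46 = minute 131.
Task 5 cannot start until task 4 (finishes minute 131); task 2 (finishes minute 85). The controlling bound is minute 131, so task 5 finishes at 131 + 40 = minute 171.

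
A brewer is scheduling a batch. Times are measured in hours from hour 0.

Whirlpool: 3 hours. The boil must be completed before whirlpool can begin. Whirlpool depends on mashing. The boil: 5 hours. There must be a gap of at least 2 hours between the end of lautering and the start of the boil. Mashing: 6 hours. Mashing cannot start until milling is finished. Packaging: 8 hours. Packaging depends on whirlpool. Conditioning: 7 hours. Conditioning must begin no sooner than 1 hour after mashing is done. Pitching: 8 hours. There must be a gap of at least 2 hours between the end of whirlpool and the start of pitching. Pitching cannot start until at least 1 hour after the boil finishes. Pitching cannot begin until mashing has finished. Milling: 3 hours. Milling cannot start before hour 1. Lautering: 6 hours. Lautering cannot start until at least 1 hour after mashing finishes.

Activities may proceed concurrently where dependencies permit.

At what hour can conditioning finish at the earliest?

Milling waits on its own release at hour 1, so it starts at hour 1 and finishes at 1 + 3 = hour 4.
After milling (finishes hour 4), mashing can start at hour 4 and finishes at hour 10.
Conditioning waits on mashing (finishes hour 10, plus 1-hour gap → hour 11), so it starts at hour 11 and finishes at 11 + 7 = hour 18.

18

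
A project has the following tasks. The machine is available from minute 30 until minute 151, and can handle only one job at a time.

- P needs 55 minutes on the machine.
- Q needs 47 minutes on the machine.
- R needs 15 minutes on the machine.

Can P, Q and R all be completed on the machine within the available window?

The machine window is 151 − 30 = 121 minutes.
Running back to back, the jobs need 55 + 47 + 15 = 117 minutes on the machine.
Since 117 ≤ 121, they fit within the window.

Yes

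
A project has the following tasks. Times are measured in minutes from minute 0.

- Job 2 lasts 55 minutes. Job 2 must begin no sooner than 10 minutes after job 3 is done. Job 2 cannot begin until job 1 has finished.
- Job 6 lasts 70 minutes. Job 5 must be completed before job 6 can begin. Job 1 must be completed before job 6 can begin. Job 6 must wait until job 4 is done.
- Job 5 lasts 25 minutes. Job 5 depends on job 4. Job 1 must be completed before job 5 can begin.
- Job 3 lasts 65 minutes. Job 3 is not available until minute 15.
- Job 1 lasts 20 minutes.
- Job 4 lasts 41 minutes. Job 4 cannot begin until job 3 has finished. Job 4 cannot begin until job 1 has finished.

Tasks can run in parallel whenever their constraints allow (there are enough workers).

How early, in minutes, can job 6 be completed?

Job 3 cannot begin until its own release at minute 15. It runs from minute 15 to 15 + 65 = minute 80.
Job 1 can start immediately at minute 0; it finishes at minute 20.
For job 4: job 3 (finishes minute 80); job 1 (finishes minute 20). Taking the maximum gives a start of minute 80, and it finishes at 80 + 41 = minute 121.
Job 5 has to wait for job 4 (finishes minute 121); job 1 (finishes minute 20). The latest of these is minute 121, so job 5 runs minute 121 to 121 + 25 = minute 146.
Job 6 has to wait for job 5 (finishes minute 146); job 1 (finishes minute 20); job 4 (finishes minute 121). The latest of these is minute 146, so job 6 runs minute 146 to 146 + 70 = minute 216.

216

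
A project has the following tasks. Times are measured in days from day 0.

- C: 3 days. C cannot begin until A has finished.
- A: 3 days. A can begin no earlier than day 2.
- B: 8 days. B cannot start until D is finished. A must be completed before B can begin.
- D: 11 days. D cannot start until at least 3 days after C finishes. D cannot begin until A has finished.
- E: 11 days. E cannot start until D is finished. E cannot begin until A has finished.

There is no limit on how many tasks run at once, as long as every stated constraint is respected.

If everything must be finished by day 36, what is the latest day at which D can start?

14

B has no dependents, so it just needs to finish by day 36. Starting by 36 − 8 = day 28 achieves that.
Nothing follows E; the deadline of day 36 is its only limit. It must start by 36 − 11 = day 25.
D must finish in time for B (must start by day 28); E (must start by day 25). The tightest is day 25, so D must start by 25 − 11 = day 14.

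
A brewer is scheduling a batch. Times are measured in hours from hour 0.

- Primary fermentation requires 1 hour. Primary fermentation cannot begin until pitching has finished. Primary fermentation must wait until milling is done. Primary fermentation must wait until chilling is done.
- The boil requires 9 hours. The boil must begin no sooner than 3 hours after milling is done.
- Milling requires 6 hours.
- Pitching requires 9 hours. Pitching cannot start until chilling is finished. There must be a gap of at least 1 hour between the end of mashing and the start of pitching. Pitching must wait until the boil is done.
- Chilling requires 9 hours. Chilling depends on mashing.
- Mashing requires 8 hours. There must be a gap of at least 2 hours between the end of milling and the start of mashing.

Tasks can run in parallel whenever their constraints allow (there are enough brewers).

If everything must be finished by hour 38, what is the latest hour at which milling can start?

3

Primary fermentation has no dependents, so it just needs to finish by hour 38. Starting by 38 − 1 = hour 37 achieves that.
Pitching feeds into primary fermentation (must start by hour 37); so pitching must finish by hour 37 and therefore start by hour 28.
For chilling: pitching (must start by hour 28); primary fermentation (must start by hour 37). The most restrictive is hour 28; with a 9-hour duration, chilling must start by hour 19.
Mashing feeds chilling (must start by hour 19); pitching (must start by hour 28, minus 1-hour gap → hour 27). Taking the minimum, mashing must finish by hour 19 and start by 19 − 8 = hour 11.
Since pitching (must start by hour 28) depends on it, the boil must finish by hour 28. Backing off its 9-hour duration gives a latest start of hour 19.
Milling must finish in time for mashing (must start by hour 11, minus 2-hour gap → hour 9); the boil (must start by hour 19, minus 3-hour gap → hour 16); primary fermentation (must start by hour 37). The tightest is hour 9, so milling must start by 9 − 6 = hour 3.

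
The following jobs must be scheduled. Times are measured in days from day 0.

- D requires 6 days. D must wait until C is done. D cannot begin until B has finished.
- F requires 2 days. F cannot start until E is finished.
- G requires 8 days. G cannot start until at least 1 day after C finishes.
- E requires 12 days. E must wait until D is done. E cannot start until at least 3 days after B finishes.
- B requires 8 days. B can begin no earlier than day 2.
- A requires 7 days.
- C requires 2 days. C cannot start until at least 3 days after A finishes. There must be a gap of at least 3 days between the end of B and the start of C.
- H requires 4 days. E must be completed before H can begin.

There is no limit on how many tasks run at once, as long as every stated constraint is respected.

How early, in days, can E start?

B cannot begin until its own release at day 2. It runs from day 2 to 2 + 8 = day 10.
Nothing blocks A, so it runs from day 0 to day 7.
C has to wait for A (finishes day 7, plus 3-day gap → day 10); B (finishes day 10, plus 3-day gap → day 13). The latest of these is day 13, so C runs day 13 to 13 + 2 = day 15.
D needs all of C (finishes day 15); B (finishes day 10). That puts its earliest start at day 15; it finishes at 15 + 6 = day 21.
E waits on D (finishes day 21); B (finishes day 10, plus 3-day gap → day 13). The latest of these is day 21, which is the earliest E can start.

21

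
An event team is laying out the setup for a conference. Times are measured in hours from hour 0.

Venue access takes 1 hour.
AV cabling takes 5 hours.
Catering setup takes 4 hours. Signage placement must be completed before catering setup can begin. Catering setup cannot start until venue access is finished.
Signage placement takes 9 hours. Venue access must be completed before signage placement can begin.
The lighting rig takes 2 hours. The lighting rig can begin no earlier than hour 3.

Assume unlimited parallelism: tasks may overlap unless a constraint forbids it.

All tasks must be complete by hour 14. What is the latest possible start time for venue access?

Nothing follows catering setup; the deadline of hour 14 is its only limit. It must start by 14 − 4 = hour 10.
Since catering setup (must start by hour 10) depends on it, signage placement must finish by hour 10. Backing off its 9-hour duration gives a latest start of hour 1.
Venue access has several dependents: signage placement (must start by hour 1); catering setup (must start by hour 10). The earliest of those limits is hour 1, so venue access must start by 1 − 1 = hour 0.

0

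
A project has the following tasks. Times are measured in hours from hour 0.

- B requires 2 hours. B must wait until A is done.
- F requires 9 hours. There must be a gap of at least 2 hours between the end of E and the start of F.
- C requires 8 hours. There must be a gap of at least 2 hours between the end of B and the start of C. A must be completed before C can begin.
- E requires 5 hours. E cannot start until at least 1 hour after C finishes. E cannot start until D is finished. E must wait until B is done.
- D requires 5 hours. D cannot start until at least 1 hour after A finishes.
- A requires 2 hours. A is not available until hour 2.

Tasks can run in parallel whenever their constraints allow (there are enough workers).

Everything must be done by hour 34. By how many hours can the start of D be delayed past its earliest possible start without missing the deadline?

8

After its own release at hour 2, A can start at hour 2 and finishes at hour 4.
D cannot begin until A (finishes hour 4, plus 1-hour gap → hour 5). It runs from hour 5 to 5 + 5 = hour 10.

Working backward from the deadline:
Nothing follows F; the deadline of hour 34 is its only limit. It must start by 34 − 9 = hour 25.
Since F (must start by hour 25, minus 2-hour gap → hour 23) depends on it, E must finish by hour 23. Backing off its 5-hour duration gives a latest start of hour 18.
D feeds into E (must start by hour 18); so D must finish by hour 18 and therefore start by hour 13.
So D can start as early as hour 5 and as late as hour 13, giving 13 − 5 = 8 hours of slack.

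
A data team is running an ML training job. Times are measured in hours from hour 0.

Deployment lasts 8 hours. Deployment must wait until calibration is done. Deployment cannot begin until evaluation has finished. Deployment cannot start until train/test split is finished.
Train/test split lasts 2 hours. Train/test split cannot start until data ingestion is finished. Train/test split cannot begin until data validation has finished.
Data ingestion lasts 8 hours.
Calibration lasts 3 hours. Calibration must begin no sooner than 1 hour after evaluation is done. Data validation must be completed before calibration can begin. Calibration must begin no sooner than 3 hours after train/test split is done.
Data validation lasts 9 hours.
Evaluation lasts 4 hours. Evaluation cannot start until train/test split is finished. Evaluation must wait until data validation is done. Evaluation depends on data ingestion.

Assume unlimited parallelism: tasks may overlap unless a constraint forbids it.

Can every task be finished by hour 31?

Data validation can start immediately at hour 0; it finishes at hour 9.
Nothing blocks data ingestion, so it runs from hour 0 to hour 8.
For train/test split: data ingestion (finishes hour 8); data validation (finishes hour 9). Taking the maximum gives a start of hour 9, and it finishes at 9 + 2 = hour 11.
Evaluation has to wait for train/test split (finishes hour 11); data validation (finishes hour 9); data ingestion (finishes hour 8). The latest of these is hour 11, so evaluation runs hour 11 to 11 + 4 = hour 15.
Calibration needs all of evaluation (finishes hour 15, plus 1-hour gap → hour 16); data validation (finishes hour 9); train/test split (finishes hour 11, plus 3-hour gap → hour 14). That puts its earliest start at hour 16; it finishes at 16 + 3 = hour 19.
Deployment cannot start until calibration (finishes hour 19); evaluation (finishes hour 15); train/test split (finishes hour 11). The controlling bound is hour 19, so deployment finishes at 19 + 8 = hour 27.
Every task is finished by hour 27, which is no later than the deadline of 31, so the schedule is feasible.

Yes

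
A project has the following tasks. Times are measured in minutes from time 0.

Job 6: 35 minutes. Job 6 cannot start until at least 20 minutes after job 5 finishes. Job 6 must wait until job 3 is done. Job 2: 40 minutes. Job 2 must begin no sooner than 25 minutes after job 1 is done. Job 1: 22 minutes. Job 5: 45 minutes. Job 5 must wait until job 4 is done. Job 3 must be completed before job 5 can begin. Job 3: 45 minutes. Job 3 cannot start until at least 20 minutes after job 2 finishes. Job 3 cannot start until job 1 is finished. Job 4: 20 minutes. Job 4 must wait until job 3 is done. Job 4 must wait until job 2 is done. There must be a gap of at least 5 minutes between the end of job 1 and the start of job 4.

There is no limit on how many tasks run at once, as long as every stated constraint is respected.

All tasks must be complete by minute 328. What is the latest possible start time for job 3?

163

Nothing follows job 6; the deadline of minute 328 is its only limit. It must start by 328 − 35 = minute 293.
Since job 6 (must start by minute 293, minus 20-minute gap → minute 273) depends on it, job 5 must finish by minute 273. Backing off its 45-minute duration gives a latest start of minute 228.
Since job 5 (must start by minute 228) depends on it, job 4 must finish by minute 228. Backing off its 20-minute duration gives a latest start of minute 208.
Job 3 must finish in time for job 4 (must start by minute 208); job 5 (must start by minute 228); job 6 (must start by minute 293). The tightest is minute 208, so job 3 must start by 208 − 45 = minute 163.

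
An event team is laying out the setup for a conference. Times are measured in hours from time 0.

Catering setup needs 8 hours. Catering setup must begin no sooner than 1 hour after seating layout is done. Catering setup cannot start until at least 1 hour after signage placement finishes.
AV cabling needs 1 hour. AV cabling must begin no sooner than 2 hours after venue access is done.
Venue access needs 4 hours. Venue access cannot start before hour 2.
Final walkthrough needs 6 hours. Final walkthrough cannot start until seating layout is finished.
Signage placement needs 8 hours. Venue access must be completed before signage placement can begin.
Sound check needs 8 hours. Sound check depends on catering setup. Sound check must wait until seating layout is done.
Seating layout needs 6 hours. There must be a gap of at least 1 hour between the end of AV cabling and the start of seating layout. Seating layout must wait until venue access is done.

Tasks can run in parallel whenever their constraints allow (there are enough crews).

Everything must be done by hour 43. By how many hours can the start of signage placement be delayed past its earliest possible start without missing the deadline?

Venue access waits on its own release at hour 2, so it starts at hour 2 and finishes at 2 + 4 = hour 6.
After venue access (finishes hour 6), signage placement can start at hour 6 and finishes at hour 14.

Working backward from the deadline:
To finish by hour 43, sound check (duration 8) must start no later than hour 35.
Catering setup feeds into sound check (must start by hour 35); so catering setup must finish by hour 35 and therefore start by hour 27.
Signage placement must finish before catering setup (must start by hour 27, minus 1-hour gap → hour 26). With an 8-hour duration, signage placement must start by 26 − 8 = hour 18.
So signage placement can start as early as hour 6 and as late as hour 18, giving 18 − 6 = 12 hours of slack.

12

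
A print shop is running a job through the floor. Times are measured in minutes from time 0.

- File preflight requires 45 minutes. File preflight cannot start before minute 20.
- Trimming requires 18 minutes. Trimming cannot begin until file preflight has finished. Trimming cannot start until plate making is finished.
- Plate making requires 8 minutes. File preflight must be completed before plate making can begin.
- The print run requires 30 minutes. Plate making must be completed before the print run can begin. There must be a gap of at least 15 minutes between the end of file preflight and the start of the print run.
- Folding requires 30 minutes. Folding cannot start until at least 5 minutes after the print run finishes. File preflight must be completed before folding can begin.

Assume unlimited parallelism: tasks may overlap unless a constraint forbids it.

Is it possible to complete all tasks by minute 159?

Yes

File preflight cannot begin until its own release at minute 20. It runs from minute 20 to 20 + 45 = minute 65.
Plate making waits on file preflight (finishes minute 65), so it starts at minute 65 and finishes at 65 + 8 = minute 73.
For trimming: file preflight (finishes minute 65); plate making (finishes minute 73). Taking the maximum gives a start of minute 73, and it finishes at 73 + 18 = minute 91.
The print run cannot start until plate making (finishes minute 73); file preflight (finishes minute 65, plus 15-minute gap → minute 80). The controlling bound is minute 80, so the print run finishes at 80 + 30 = minute 110.
Folding has to wait for the print run (finishes minute 110, plus 5-minute gap → minute 115); file preflight (finishes minute 65). The latest of these is minute 115, so folding runs minute 115 to 115 + 30 = minute 145.
Every task is finished by minute 145, which is no later than the deadline of 159, so the schedule is feasible.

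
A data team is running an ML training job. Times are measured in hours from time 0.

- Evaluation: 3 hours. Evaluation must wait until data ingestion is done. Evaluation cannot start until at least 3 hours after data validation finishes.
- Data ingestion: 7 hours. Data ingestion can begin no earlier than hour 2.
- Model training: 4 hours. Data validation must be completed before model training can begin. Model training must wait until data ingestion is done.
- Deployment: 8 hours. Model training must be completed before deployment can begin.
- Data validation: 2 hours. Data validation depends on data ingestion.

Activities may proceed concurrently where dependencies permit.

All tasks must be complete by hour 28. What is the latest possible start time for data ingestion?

Nothing follows deployment; the deadline of hour 28 is its only limit. It must start by 28 − 8 = hour 20.
Model training feeds into deployment (must start by hour 20); so model training must finish by hour 20 and therefore start by hour 16.
Nothing follows evaluation; the deadline of hour 28 is its only limit. It must start by 28 − 3 = hour 25.
Data validation feeds model training (must start by hour 16); evaluation (must start by hour 25, minus 3-hour gap → hour 22). Taking the minimum, data validation must finish by hour 16 and start by 16 − 2 = hour 14.
Data ingestion must finish in time for data validation (must start by hour 14); model training (must start by hour 16); evaluation (must start by hour 25). The tightest is hour 14, so data ingestion must start by 14 − 7 = hour 7.

7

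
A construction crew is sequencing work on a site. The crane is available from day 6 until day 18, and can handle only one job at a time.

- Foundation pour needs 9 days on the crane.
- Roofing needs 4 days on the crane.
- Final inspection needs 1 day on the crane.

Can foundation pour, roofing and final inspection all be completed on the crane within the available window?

No

The crane window is 18 − 6 = 12 days.
Running back to back, the jobs need 9 + 4 + 1 = 14 days on the crane.
Since 14 > 12, they cannot all fit.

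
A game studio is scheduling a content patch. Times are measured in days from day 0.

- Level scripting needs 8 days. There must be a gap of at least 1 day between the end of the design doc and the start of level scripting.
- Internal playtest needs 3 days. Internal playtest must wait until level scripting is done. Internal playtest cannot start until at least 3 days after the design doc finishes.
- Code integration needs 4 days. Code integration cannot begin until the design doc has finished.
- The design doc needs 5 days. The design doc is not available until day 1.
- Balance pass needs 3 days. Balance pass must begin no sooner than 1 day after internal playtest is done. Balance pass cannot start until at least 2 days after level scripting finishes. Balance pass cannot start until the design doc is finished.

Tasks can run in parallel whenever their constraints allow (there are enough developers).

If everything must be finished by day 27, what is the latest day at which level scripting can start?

Nothing follows balance pass; the deadline of day 27 is its only limit. It must start by 27 − 3 = day 24.
Since balance pass (must start by day 24, minus 1-day gap → day 23) depends on it, internal playtest must finish by day 23. Backing off its 3-day duration gives a latest start of day 20.
Level scripting feeds internal playtest (must start by day 20); balance pass (must start by day 24, minus 2-day gap → day 22). Taking the minimum, level scripting must finish by day 20 and start by 20 − 8 = day 12.

12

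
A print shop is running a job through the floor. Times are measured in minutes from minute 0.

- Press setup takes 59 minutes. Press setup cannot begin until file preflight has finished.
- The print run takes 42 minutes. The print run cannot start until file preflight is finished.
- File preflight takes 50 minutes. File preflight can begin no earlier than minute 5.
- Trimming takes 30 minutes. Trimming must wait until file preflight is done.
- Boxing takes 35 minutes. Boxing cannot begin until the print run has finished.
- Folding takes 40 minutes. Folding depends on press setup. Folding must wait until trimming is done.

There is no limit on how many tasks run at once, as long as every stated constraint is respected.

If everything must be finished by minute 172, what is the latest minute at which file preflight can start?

23

To finish by minute 172, folding (duration 40) must start no later than minute 132.
Press setup feeds into folding (must start by minute 132); so press setup must finish by minute 132 and therefore start by minute 73.
Boxing must finish by minute 172; it takes 35 minutes, so it must start by 172 − 35 = minute 137.
The print run feeds into boxing (must start by minute 137); so the print run must finish by minute 137 and therefore start by minute 95.
Since folding (must start by minute 132) depends on it, trimming must finish by minute 132. Backing off its 30-minute duration gives a latest start of minute 102.
File preflight must finish in time for press setup (must start by minute 73); the print run (must start by minute 95); trimming (must start by minute 102). The tightest is minute 73, so file preflight must start by 73 − 50 = minute 23.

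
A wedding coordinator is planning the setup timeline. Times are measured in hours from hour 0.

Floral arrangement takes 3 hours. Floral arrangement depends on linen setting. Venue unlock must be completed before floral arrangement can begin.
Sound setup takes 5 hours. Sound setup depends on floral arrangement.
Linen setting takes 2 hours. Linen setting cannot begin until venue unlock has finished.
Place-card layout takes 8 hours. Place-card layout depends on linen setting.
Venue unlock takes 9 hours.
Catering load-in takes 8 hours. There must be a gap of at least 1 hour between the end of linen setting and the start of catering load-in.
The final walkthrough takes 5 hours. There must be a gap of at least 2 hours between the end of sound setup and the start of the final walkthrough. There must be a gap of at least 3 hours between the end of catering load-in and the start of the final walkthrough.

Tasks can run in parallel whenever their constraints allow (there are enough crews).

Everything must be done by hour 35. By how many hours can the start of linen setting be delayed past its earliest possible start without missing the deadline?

7

Nothing blocks venue unlock, so it runs from hour 0 to hour 9.
Linen setting waits on venue unlock (finishes hour 9), so it starts at hour 9 and finishes at 9 + 2 = hour 11.

Working backward from the deadline:
Nothing follows the final walkthrough; the deadline of hour 35 is its only limit. It must start by 35 − 5 = hour 30.
Sound setup must finish before the final walkthrough (must start by hour 30, minus 2-hour gap → hour 28). With a 5-hour duration, sound setup must start by 28 − 5 = hour 23.
Floral arrangement must finish before sound setup (must start by hour 23). With a 3-hour duration, floral arrangement must start by 23 − 3 = hour 20.
Catering load-in must finish before the final walkthrough (must start by hour 30, minus 3-hour gap → hour 27). With an 8-hour duration, catering load-in must start by 27 − 8 = hour 19.
Place-card layout must finish by hour 35; it takes 8 hours, so it must start by 35 − 8 = hour 27.
Linen setting has several dependents: floral arrangement (must start by hour 20); catering load-in (must start by hour 19, minus 1-hour gap → hour 18); place-card layout (must start by hour 27). The earliest of those limits is hour 18, so linen setting must start by 18 − 2 = hour 16.
So linen setting can start as early as hour 9 and as late as hour 16, giving 16 − 9 = 7 hours of slack.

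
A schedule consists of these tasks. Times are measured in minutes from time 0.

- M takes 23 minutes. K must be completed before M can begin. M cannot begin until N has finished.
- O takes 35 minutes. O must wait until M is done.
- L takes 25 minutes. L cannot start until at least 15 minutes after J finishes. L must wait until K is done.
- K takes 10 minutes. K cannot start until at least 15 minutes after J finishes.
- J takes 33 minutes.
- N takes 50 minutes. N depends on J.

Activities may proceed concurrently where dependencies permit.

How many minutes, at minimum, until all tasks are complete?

J can start immediately at minute 0; it finishes at minute 33.
After J (finishes minute 33), N can start at minute 33 and finishes at minute 83.
K waits on J (finishes minute 33, plus 15-minute gap → minute 48), so it starts at minute 48 and finishes at 48 + 10 = minute 58.
M cannot start until K (finishes minute 58); N (finishes minute 83). The controlling bound is minute 83, so M finishes at 83 + 23 = minute 106.
O waits on M (finishes minute 106), so it starts at minute 106 and finishes at 106 + 35 = minute 141.
L needs all of J (finishes minute 33, plus 15-minute gap → minute 48); K (finishes minute 58). That puts its earliest start at minute 58; it finishes at 58 + 25 = minute 83.
All tasks are finished once the last one completes. Finish times: J at 33, K at 58, L at 83, M at 106, N at 83, O at 141. The latest is minute 141.

141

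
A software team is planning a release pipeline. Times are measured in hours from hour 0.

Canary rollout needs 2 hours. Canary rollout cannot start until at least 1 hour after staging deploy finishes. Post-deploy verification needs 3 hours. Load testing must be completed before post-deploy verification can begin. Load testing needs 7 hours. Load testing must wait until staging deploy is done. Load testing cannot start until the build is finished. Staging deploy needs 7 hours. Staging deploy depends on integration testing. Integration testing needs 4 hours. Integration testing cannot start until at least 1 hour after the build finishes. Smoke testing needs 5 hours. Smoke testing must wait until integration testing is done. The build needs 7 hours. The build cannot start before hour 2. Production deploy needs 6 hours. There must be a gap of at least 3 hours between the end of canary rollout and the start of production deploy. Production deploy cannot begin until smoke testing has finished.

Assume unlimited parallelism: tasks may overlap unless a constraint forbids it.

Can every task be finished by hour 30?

No

After its own release at hour 2, the build can start at hour 2 and finishes at hour 9.
Integration testing waits on the build (finishes hour 9, plus 1-hour gap → hour 10), so it starts at hour 10 and finishes at 10 + 4 = hour 14.
Smoke testing waits on integration testing (finishes hour 14), so it starts at hour 14 and finishes at 14 + 5 = hour 19.
Staging deploy waits on integration testing (finishes hour 14), so it starts at hour 14 and finishes at 14 + 7 = hour 21.
Load testing needs all of staging deploy (finishes hour 21); the build (finishes hour 9). That puts its earliest start at hour 21; it finishes at 21 + 7 = hour 28.
After load testing (finishes hour 28), post-deploy verification can start at hour 28 and finishes at hour 31.
Canary rollout waits on staging deploy (finishes hour 21, plus 1-hour gap → hour 22), so it starts at hour 22 and finishes at 22 + 2 = hour 24.
Production deploy needs all of canary rollout (finishes hour 24, plus 3-hour gap → hour 27); smoke testing (finishes hour 19). That puts its earliest start at hour 27; it finishes at 27 + 6 = hour 33.
The earliest everything can be done is hour 33, which is after the deadline of 30, so it is not possible.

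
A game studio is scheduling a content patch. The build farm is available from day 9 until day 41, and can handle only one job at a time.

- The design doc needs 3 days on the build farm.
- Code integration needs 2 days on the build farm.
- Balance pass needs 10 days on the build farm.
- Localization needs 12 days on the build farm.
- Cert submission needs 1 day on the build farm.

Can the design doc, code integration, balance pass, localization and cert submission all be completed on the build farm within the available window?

Yes

The build farm window is 41 − 9 = 32 days.
Running back to back, the jobs need 3 + 2 + 10 + 12 + 1 = 28 days on the build farm.
Since 28 ≤ 32, they fit within the window.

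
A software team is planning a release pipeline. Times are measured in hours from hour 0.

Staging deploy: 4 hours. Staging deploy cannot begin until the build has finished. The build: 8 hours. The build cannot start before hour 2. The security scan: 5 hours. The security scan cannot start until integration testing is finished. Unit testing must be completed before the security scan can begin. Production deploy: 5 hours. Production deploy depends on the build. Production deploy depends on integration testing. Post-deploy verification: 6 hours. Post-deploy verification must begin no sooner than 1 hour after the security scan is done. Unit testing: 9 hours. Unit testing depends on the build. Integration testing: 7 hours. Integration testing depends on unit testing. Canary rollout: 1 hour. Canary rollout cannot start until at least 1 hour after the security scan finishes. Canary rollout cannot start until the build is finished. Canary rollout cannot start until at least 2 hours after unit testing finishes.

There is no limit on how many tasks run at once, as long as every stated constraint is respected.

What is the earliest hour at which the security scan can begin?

The build waits on its own release at hour 2, so it starts at hour 2 and finishes at 2 + 8 = hour 10.
Unit testing waits on the build (finishes hour 10), so it starts at hour 10 and finishes at 10 + 9 = hour 19.
Integration testing waits on unit testing (finishes hour 19), so it starts at hour 19 and finishes at 19 + 7 = hour 26.
The security scan waits on integration testing (finishes hour 26); unit testing (finishes hour 19). The latest of these is hour 26, which is the earliest the security scan can start.

26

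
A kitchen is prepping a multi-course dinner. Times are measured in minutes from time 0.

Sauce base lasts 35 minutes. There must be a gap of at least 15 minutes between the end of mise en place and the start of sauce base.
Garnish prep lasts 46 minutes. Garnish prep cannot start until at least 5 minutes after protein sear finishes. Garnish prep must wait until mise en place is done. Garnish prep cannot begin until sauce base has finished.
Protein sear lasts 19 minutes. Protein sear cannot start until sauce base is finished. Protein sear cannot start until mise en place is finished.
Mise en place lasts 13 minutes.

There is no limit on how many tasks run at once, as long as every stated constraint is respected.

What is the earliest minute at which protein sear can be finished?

82

Nothing blocks mise en place, so it runs from minute 0 to minute 13.
Sauce base waits on mise en place (finishes minute 13, plus 15-minute gap → minute 28), so it starts at minute 28 and finishes at 28 + 35 = minute 63.
Protein sear cannot start until sauce base (finishes minute 63); mise en place (finishes minute 13). The controlling bound is minute 63, so protein sear finishes at 63 + 19 = minute 82.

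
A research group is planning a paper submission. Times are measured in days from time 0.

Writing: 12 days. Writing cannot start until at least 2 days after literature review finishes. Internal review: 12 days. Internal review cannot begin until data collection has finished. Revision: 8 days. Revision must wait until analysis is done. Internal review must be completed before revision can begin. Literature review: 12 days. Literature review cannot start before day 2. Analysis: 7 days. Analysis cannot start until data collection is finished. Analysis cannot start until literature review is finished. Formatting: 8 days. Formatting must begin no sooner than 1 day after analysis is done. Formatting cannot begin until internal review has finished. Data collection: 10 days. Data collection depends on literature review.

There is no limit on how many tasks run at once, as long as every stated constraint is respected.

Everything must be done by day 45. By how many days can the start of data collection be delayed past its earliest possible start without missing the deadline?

1

Literature review cannot begin until its own release at day 2. It runs from day 2 to 2 + 12 = day 14.
Data collection waits on literature review (finishes day 14), so it starts at day 14 and finishes at 14 + 10 = day 24.

Working backward from the deadline:
Nothing follows revision; the deadline of day 45 is its only limit. It must start by 45 − 8 = day 37.
To finish by day 45, formatting (duration 8) must start no later than day 37.
Analysis must finish in time for revision (must start by day 37); formatting (must start by day 37, minus 1-day gap → day 36). The tightest is day 36, so analysis must start by 36 − 7 = day 29.
Internal review has several dependents: revision (must start by day 37); formatting (must start by day 37). The earliest of those limits is day 37, so internal review must start by 37 − 12 = day 25.
Data collection feeds analysis (must start by day 29); internal review (must start by day 25). Taking the minimum, data collection must finish by day 25 and start by 25 − 10 = day 15.
So data collection can start as early as day 14 and as late as day 15, giving 15 − 14 = 1 day of slack.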